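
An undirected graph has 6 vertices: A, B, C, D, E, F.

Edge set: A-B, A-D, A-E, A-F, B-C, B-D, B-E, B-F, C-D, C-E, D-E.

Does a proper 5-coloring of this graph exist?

The chromatic number is 4. A, B, D, E are pairwise adjacent (a clique of size 4), so at least 4 colors are needed.
4 colors suffice: color 1 → {B}; color 2 → {D, F}; color 3 → {A, C}; color 4 → {E}.
Since 5 ≥ 4, a proper 5-coloring certainly exists.

Yes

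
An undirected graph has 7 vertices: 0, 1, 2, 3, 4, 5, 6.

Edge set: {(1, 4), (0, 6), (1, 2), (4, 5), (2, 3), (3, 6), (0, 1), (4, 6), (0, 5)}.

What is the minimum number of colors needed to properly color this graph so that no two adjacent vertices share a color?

The cycle 2-1-4-6-3-2 has odd length 5, so it cannot be 2-colored; at least 3 colors are needed.
3 colors suffice: color a → {0, 2, 4}; color b → {1, 5, 6}; color c → {3}. Every edge joins two different colors.

3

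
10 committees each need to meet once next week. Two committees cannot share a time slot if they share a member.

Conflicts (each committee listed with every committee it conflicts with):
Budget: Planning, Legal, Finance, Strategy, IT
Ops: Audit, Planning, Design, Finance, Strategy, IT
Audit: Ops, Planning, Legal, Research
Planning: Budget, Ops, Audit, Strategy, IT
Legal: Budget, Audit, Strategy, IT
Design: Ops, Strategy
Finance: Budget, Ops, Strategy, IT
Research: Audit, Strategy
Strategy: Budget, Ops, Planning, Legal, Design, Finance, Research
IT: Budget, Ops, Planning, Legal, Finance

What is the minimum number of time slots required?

Budget, Legal, IT all conflict with each other, so at least 3 time slots are needed.
A valid assignment using 3 time slots: Budget=2, Ops=2, Audit=1, Planning=3, Legal=3, Design=3, Finance=3, Research=2, Strategy=1, IT=1. Each listed conflict is separated.

3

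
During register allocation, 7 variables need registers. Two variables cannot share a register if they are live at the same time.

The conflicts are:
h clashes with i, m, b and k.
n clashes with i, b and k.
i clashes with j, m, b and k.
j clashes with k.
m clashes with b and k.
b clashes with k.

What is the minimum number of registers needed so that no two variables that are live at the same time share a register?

5

h, i, m, b, k pairwise conflict, so at least 5 registers are needed.
5 registers suffice: h=5, n=4, i=1, j=3, m=4, b=3, k=2. Each listed conflict is separated.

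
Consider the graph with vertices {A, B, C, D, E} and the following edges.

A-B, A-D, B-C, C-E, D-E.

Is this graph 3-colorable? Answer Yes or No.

The chromatic number is 3. The cycle E-C-B-A-D-E has odd length 5, so it cannot be 2-colored; at least 3 colors are needed.
One proper 3-coloring: A=blue, B=red, C=blue, D=red, E=green.
That is already a proper 3-coloring.

Yes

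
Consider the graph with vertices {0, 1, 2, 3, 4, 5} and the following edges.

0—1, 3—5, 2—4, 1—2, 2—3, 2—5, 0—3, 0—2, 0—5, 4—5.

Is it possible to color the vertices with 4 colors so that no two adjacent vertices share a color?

The chromatic number is 4. 0, 2, 3, 5 are pairwise adjacent (a clique of size 4), so at least 4 colors are needed.
4 colors suffice: color red → {2}; color blue → {0, 4}; color green → {1, 5}; color yellow → {3}.
That is already a proper 4-coloring.

Yes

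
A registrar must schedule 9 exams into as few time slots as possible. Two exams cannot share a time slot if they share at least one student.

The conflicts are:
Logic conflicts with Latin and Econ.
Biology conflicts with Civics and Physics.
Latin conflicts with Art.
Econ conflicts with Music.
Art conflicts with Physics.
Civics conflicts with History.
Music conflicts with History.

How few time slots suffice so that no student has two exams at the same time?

The cycle History-Music-Econ-Logic-Latin-Art-Physics-Biology-Civics-History has odd length 9, so it cannot be 2-colored; at least 3 time slots are needed.
Using 3 time slots: Logic=2, Biology=1, Latin=1, Econ=1, Art=3, Civics=2, Music=2, History=1, Physics=2. Each listed conflict is separated.

3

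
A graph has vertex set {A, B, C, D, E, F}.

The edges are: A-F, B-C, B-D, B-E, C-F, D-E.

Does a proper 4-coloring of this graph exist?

The chromatic number is 3. B, D, E are mutually adjacent, so at least 3 colors are needed.
3 colors suffice: color red → {B, F}; color blue → {A, C, D}; color green → {E}.
Since 4 ≥ 3, a proper 4-coloring certainly exists.

Yes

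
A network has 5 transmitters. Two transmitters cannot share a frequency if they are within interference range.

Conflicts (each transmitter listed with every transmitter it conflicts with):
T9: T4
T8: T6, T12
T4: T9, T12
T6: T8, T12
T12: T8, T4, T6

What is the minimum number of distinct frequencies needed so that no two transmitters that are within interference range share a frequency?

3

T8, T6, T12 pairwise conflict, so at least 3 frequencies are needed.
3 frequencies suffice: T9=1, T8=2, T4=2, T6=3, T12=1. Every pair that conflicts lands in different frequencies.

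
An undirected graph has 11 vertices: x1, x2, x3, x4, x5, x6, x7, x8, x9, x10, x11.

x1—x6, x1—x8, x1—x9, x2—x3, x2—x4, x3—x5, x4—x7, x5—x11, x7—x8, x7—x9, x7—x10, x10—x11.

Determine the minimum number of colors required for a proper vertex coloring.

The cycle x5-x11-x10-x7-x4-x2-x3-x5 has odd length 7, so it cannot be 2-colored; at least 3 colors are needed.
3 colors suffice: color 1 → {x1, x3, x7, x11}; color 2 → {x4, x5, x6, x8, x9, x10}; color 3 → {x2}. Each edge has distinct colors on its endpoints.

3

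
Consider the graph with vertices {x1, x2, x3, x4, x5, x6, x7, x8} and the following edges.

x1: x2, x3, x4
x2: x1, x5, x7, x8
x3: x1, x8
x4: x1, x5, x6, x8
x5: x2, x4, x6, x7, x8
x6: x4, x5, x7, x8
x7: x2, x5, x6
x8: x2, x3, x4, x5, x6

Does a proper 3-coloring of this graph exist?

No

x4, x5, x6, x8 form a clique, so at least 4 colors are needed.
So 3 colors are not enough.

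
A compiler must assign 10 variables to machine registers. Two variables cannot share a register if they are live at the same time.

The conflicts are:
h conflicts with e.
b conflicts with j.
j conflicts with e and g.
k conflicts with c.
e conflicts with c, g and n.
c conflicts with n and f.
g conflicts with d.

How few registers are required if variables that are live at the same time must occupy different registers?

e, c, n pairwise conflict, so at least 3 registers are needed.
Using 3 registers: h=2, b=1, j=3, k=1, e=1, c=2, g=2, n=3, d=1, f=1. Each listed conflict is separated.

3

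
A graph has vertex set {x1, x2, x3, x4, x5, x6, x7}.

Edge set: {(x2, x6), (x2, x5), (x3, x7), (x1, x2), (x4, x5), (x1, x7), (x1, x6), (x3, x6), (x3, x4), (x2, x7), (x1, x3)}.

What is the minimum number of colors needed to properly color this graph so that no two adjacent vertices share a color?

3

x1, x3, x7 are mutually adjacent, so at least 3 colors are needed.
A valid assignment using 3 colors: x1=2, x2=1, x3=1, x4=2, x5=3, x6=3, x7=3. No two adjacent vertices share a color.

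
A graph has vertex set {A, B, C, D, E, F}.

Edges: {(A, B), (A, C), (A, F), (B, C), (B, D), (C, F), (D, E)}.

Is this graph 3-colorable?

Yes

The chromatic number is 3. A, B, C are mutually adjacent, so at least 3 colors are needed.
A valid assignment using 3 colors: A=3, B=2, C=1, D=1, E=2, F=2.
That is already a proper 3-coloring.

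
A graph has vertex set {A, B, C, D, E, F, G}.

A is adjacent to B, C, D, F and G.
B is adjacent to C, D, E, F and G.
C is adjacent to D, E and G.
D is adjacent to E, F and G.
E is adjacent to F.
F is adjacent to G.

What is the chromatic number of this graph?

A, B, C, D, G form a clique, so at least 5 colors are needed.
5 colors suffice: color red → {D}; color blue → {B}; color green → {E, G}; color yellow → {A}; color purple → {C, F}. Each edge has distinct colors on its endpoints.

5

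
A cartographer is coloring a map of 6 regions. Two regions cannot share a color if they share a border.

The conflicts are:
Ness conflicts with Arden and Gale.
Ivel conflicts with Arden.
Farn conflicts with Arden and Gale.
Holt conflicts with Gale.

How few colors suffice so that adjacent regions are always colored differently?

Ness and Gale conflict, so at least 2 colors are needed.
2 colors suffice: color 1 → {Arden, Gale}; color 2 → {Ness, Ivel, Farn, Holt}. Each listed conflict is separated.

2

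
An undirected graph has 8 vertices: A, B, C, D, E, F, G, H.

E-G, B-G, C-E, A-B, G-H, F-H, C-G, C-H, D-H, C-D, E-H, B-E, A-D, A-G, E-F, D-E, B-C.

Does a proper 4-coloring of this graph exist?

The chromatic number is 4. B, C, E, G are mutually adjacent (a clique of size 4), so at least 4 colors are needed.
A valid assignment using 4 colors: A=1, B=3, C=4, D=2, E=1, F=2, G=2, H=3.
That is already a proper 4-coloring.

Yes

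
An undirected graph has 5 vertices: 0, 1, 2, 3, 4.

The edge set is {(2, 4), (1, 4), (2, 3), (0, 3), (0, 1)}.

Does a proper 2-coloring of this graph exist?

No

The cycle 0-3-2-4-1-0 has odd length 5, so it cannot be 2-colored; at least 3 colors are needed.
So 2 colors are not enough.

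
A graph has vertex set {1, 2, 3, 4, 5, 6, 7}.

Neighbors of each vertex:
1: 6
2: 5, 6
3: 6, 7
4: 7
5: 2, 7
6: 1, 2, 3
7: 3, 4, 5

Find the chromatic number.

3

The cycle 2-6-3-7-5-2 has odd length 5, so it cannot be 2-colored; at least 3 colors are needed.
3 colors suffice: color a → {6, 7}; color b → {1, 3, 4, 5}; color c → {2}. Every edge joins two different colors.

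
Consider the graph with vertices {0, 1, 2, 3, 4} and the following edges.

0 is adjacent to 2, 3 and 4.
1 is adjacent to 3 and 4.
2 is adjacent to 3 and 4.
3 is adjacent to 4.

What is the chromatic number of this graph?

4

0, 2, 3, 4 are mutually adjacent (a clique of size 4), so at least 4 colors are needed.
4 colors suffice: color red → {4}; color blue → {3}; color green → {1, 2}; color yellow → {0}. Every edge joins two different colors.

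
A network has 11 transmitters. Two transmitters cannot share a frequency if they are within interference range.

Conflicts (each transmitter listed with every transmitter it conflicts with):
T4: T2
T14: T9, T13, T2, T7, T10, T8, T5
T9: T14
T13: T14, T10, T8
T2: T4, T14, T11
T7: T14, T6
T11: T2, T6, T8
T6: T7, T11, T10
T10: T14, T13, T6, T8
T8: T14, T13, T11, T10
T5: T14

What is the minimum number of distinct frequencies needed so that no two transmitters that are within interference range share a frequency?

4

T14, T13, T10, T8 pairwise conflict, so at least 4 frequencies are needed.
4 frequencies suffice: frequency 1 → {T4, T14, T6}; frequency 2 → {T9, T2, T7, T8, T5}; frequency 3 → {T11, T10}; frequency 4 → {T13}. No two conflicting transmitters share a frequency.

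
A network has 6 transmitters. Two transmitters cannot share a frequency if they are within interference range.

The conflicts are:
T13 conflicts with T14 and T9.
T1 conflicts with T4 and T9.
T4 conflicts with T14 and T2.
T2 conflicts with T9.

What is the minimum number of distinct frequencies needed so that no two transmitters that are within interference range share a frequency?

The cycle T13-T14-T4-T1-T9-T13 has odd length 5, so it cannot be 2-colored; at least 3 frequencies are needed.
3 frequencies suffice: frequency 1 → {T4, T9}; frequency 2 → {T1, T14, T2}; frequency 3 → {T13}. Each listed conflict is separated.

3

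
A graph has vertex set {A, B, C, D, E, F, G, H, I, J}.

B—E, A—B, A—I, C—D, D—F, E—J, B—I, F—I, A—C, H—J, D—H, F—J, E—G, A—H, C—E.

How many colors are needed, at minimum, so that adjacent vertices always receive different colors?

A, B, I are mutually adjacent, so at least 3 colors are needed.
A valid assignment using 3 colors: A=1, B=3, C=2, D=1, E=1, F=3, G=2, H=3, I=2, J=2. No two adjacent vertices share a color.

3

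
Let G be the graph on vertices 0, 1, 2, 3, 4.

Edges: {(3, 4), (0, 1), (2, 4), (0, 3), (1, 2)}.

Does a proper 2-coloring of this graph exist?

No

The cycle 2-1-0-3-4-2 has odd length 5, so it cannot be 2-colored; at least 3 colors are needed.
So 2 colors are not enough.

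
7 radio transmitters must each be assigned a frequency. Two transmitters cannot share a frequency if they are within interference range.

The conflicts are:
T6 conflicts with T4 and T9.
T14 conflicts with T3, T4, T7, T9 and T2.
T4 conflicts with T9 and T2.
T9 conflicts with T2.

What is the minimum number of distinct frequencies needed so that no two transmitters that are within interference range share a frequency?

T14, T4, T9, T2 all conflict with each other, so at least 4 frequencies are needed.
Using 4 frequencies: T6=1, T14=1, T3=2, T4=2, T7=2, T9=3, T2=4. Each listed conflict is separated.

4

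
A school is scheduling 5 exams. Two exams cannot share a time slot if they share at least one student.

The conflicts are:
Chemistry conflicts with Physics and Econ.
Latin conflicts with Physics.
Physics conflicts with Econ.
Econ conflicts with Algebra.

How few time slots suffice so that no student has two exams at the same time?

3

Chemistry, Physics, Econ pairwise conflict, so at least 3 time slots are needed.
3 time slots suffice: time slot 1 → {Latin, Econ}; time slot 2 → {Physics, Algebra}; time slot 3 → {Chemistry}. No two conflicting exams share a time slot.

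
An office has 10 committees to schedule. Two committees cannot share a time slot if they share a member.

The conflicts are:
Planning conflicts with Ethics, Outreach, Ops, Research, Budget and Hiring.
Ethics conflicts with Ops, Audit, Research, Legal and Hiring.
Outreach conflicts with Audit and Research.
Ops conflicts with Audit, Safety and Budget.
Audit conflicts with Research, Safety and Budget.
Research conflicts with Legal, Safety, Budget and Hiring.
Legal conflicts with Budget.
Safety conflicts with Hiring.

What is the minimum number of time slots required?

4

Planning, Ethics, Research, Hiring all conflict with each other, so at least 4 time slots are needed.
4 time slots suffice: time slot 1 → {Ops, Research}; time slot 2 → {Planning, Audit, Legal}; time slot 3 → {Ethics, Outreach, Safety, Budget}; time slot 4 → {Hiring}. No two conflicting committees share a time slot.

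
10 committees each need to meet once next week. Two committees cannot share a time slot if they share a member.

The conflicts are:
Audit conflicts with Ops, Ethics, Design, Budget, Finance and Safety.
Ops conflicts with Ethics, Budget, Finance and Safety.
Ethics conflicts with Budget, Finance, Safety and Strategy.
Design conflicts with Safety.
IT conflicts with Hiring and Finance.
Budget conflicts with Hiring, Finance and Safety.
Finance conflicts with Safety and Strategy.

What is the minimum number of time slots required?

Audit, Ops, Ethics, Budget, Finance, Safety pairwise conflict, so at least 6 time slots are needed.
A valid assignment using 6 time slots: Audit=3, Ops=6, Ethics=5, Design=1, IT=2, Budget=2, Hiring=1, Finance=1, Safety=4, Strategy=2. Every pair that conflicts lands in different time slots.

6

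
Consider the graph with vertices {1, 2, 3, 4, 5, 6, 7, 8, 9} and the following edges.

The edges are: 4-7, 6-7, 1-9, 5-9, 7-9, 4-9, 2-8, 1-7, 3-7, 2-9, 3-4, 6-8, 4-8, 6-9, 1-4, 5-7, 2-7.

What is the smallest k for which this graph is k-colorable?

4

1, 4, 7, 9 are mutually adjacent (a clique of size 4), so at least 4 colors are needed.
4 colors suffice: 1=d, 2=c, 3=b, 4=c, 5=c, 6=c, 7=a, 8=a, 9=b. Each edge has distinct colors on its endpoints.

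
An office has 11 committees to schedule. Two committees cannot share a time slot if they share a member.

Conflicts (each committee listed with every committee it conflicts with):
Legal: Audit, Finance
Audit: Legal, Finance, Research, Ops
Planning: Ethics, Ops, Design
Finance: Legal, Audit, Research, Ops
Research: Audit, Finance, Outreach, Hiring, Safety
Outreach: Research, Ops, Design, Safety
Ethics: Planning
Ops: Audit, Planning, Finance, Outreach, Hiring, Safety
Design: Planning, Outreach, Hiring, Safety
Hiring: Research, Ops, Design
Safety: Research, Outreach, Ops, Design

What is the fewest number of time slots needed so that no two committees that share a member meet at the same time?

Legal, Audit, Finance pairwise conflict, so at least 3 time slots are needed.
Using 3 time slots: Legal=1, Audit=3, Planning=2, Finance=2, Research=1, Outreach=2, Ethics=1, Ops=1, Design=1, Hiring=2, Safety=3. Each listed conflict is separated.

3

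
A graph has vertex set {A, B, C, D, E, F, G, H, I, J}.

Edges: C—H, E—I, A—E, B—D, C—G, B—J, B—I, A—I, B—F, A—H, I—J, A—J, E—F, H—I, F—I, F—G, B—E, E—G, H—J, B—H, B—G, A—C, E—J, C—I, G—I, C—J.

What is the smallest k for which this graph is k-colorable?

5

B, E, F, G, I are pairwise adjacent (a clique of size 5), so at least 5 colors are needed.
5 colors suffice: color 1 → {D, I}; color 2 → {B, C}; color 3 → {E, H}; color 4 → {G, J}; color 5 → {A, F}. No two adjacent vertices share a color.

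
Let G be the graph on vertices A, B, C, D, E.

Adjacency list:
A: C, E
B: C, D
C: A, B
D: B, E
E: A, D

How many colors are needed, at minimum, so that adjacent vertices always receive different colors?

The cycle C-B-D-E-A-C has odd length 5, so it cannot be 2-colored; at least 3 colors are needed.
3 colors suffice: color red → {A, D}; color blue → {B, E}; color green → {C}. Each edge has distinct colors on its endpoints.

3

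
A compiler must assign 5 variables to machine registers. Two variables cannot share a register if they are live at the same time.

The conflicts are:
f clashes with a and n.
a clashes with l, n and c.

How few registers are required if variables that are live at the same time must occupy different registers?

3

f, a, n are mutually in conflict, so at least 3 registers are needed.
3 registers suffice: f=2, a=1, l=2, n=3, c=2. No two conflicting variables share a register.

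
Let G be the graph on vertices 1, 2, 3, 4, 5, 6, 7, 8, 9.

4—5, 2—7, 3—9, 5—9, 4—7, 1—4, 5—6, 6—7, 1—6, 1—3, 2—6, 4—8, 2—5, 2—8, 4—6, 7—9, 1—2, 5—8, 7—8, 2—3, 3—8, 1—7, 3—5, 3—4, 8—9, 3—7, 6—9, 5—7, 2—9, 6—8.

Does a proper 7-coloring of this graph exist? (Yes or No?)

The chromatic number is 6. 2, 5, 6, 7, 8, 9 are pairwise adjacent (a clique of size 6), so at least 6 colors are needed.
6 colors suffice: color red → {7}; color blue → {1, 8}; color green → {5}; color yellow → {3, 6}; color purple → {2, 4}; color orange → {9}.
Since 7 ≥ 6, a proper 7-coloring certainly exists.

Yes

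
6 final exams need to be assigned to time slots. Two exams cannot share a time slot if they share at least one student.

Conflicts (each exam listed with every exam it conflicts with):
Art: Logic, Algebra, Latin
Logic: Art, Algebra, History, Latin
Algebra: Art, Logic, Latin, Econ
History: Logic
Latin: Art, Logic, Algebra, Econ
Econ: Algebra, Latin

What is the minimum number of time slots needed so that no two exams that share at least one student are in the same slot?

4

Art, Logic, Algebra, Latin are mutually in conflict, so at least 4 time slots are needed.
Using 4 time slots: Art=4, Logic=2, Algebra=3, History=1, Latin=1, Econ=2. No two conflicting exams share a time slot.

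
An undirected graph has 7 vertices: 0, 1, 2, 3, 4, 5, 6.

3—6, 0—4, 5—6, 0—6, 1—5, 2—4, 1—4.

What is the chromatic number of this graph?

3

The cycle 6-0-4-1-5-6 has odd length 5, so it cannot be 2-colored; at least 3 colors are needed.
3 colors suffice: color a → {4, 6}; color b → {0, 1, 2, 3}; color c → {5}. No two adjacent vertices share a color.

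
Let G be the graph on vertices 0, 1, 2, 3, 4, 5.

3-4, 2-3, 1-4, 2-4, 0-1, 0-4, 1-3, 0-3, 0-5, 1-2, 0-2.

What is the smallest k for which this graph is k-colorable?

5

0, 1, 2, 3, 4 are pairwise adjacent (a clique of size 5), so at least 5 colors are needed.
5 colors suffice: color red → {0}; color blue → {4, 5}; color green → {1}; color yellow → {2}; color purple → {3}. Each edge has distinct colors on its endpoints.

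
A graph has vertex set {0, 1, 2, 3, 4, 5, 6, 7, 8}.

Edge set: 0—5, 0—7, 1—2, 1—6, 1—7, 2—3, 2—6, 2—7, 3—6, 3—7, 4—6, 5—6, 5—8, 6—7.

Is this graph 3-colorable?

2, 3, 6, 7 are pairwise adjacent (a clique of size 4), so at least 4 colors are needed.
So 3 colors are not enough.

No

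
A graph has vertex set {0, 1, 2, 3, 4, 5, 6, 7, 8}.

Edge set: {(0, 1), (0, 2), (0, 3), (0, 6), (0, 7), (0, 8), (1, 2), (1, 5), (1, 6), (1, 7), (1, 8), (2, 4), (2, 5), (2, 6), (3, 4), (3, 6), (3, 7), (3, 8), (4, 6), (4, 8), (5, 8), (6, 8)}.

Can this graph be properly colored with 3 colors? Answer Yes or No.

No

0, 1, 6, 8 form a clique, so at least 4 colors are needed.
So 3 colors are not enough.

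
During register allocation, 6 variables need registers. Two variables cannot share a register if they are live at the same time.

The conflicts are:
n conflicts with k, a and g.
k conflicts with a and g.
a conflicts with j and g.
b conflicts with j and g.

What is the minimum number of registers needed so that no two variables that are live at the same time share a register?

n, k, a, g pairwise conflict, so at least 4 registers are needed.
4 registers suffice: register 1 → {j, g}; register 2 → {a, b}; register 3 → {n}; register 4 → {k}. No two conflicting variables share a register.

4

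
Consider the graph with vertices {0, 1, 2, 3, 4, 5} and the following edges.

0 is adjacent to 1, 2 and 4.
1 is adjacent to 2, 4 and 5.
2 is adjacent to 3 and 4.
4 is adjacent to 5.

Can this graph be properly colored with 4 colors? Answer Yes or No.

The chromatic number is 4. 0, 1, 2, 4 are pairwise adjacent (a clique of size 4), so at least 4 colors are needed.
A valid assignment using 4 colors: 0=d, 1=b, 2=a, 3=b, 4=c, 5=a.
That is already a proper 4-coloring.

Yes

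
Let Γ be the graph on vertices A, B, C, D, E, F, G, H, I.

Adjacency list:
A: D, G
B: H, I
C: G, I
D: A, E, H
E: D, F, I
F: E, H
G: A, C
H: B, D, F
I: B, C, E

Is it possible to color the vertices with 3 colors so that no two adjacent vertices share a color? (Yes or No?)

The chromatic number is 3. The cycle B-H-F-E-I-B has odd length 5, so it cannot be 2-colored; at least 3 colors are needed.
A valid assignment using 3 colors: A=1, B=3, C=1, D=2, E=1, F=2, G=2, H=1, I=2.
That is already a proper 3-coloring.

Yes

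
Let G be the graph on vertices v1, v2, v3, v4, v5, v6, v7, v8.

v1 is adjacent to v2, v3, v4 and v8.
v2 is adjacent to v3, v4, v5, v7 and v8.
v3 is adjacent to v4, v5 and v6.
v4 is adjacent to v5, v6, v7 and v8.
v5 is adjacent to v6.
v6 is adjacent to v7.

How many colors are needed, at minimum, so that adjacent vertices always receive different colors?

v1, v2, v3, v4 are mutually adjacent (a clique of size 4), so at least 4 colors are needed.
4 colors suffice: v1=Y, v2=B, v3=G, v4=R, v5=Y, v6=B, v7=G, v8=G. Every edge joins two different colors.

4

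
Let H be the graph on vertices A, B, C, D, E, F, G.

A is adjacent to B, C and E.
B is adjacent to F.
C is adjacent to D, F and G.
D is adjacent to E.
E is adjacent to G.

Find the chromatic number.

2

C and F are adjacent, so at least 2 colors are needed.
2 colors suffice: A=blue, B=red, C=red, D=blue, E=red, F=blue, G=blue. Every edge joins two different colors.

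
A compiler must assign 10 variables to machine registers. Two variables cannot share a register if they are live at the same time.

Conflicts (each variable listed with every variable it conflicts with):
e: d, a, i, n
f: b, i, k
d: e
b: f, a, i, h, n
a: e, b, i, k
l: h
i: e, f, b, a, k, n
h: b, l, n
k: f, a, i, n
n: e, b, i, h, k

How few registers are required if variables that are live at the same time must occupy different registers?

f, i, k all conflict with each other, so at least 3 registers are needed.
A valid assignment using 3 registers: e=2, f=3, d=1, b=2, a=3, l=2, i=1, h=1, k=2, n=3. No two conflicting variables share a register.

3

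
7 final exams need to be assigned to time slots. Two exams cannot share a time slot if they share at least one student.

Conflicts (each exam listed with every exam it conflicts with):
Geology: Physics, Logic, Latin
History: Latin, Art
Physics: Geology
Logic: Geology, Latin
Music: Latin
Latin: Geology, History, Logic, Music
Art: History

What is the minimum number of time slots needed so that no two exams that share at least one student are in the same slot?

Geology, Logic, Latin are mutually in conflict, so at least 3 time slots are needed.
3 time slots suffice: time slot 1 → {Physics, Latin, Art}; time slot 2 → {Geology, History, Music}; time slot 3 → {Logic}. Every pair that conflicts lands in different time slots.

3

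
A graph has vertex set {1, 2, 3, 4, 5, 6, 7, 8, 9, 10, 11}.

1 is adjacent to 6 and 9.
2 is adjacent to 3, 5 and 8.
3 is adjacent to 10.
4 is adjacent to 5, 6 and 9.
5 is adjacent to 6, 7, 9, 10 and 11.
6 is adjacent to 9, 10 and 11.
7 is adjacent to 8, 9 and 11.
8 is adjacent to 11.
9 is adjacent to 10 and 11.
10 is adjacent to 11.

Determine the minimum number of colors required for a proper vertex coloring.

5

5, 6, 9, 10, 11 are mutually adjacent (a clique of size 5), so at least 5 colors are needed.
5 colors suffice: color a → {3, 8, 9}; color b → {1, 5}; color c → {2, 4, 11}; color d → {6, 7}; color e → {10}. Every edge joins two different colors.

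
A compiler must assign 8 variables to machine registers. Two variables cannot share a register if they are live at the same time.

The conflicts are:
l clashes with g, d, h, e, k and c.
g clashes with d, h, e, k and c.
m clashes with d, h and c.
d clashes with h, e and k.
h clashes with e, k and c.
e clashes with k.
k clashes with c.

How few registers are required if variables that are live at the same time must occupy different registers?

l, g, d, h, e, k pairwise conflict, so at least 6 registers are needed.
6 registers suffice: register 1 → {h}; register 2 → {l, m}; register 3 → {k}; register 4 → {d, c}; register 5 → {g}; register 6 → {e}. Each listed conflict is separated.

6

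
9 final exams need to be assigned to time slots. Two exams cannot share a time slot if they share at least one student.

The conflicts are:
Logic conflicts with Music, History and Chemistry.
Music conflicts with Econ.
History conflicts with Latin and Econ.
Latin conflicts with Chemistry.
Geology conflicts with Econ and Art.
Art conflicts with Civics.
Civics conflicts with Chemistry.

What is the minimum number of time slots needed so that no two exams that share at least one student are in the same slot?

The cycle Logic-Chemistry-Civics-Art-Geology-Econ-History-Logic has odd length 7, so it cannot be 2-colored; at least 3 time slots are needed.
3 time slots suffice: time slot 1 → {Music, History, Art, Chemistry}; time slot 2 → {Logic, Latin, Econ, Civics}; time slot 3 → {Geology}. Each listed conflict is separated.

3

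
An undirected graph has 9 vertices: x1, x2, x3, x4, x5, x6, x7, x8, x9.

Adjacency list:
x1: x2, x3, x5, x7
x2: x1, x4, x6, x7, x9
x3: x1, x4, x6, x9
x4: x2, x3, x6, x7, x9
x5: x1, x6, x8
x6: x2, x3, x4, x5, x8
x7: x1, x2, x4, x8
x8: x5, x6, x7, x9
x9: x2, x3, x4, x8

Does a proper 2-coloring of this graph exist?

x1, x2, x7 are pairwise adjacent, so at least 3 colors are needed.
So 2 colors are not enough.

No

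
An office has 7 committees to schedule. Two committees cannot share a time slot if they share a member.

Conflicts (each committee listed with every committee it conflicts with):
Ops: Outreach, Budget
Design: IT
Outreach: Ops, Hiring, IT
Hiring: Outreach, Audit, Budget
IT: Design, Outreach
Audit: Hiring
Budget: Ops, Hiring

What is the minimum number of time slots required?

2

Hiring and Audit conflict, so at least 2 time slots are needed.
2 time slots suffice: time slot 1 → {Design, Outreach, Audit, Budget}; time slot 2 → {Ops, Hiring, IT}. Each listed conflict is separated.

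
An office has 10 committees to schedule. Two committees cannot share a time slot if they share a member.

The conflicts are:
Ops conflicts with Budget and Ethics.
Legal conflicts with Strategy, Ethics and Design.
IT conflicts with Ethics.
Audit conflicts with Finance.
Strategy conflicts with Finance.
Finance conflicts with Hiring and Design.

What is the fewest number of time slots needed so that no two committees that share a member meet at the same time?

2

Legal and Design conflict, so at least 2 time slots are needed.
2 time slots suffice: time slot 1 → {Ops, Legal, IT, Finance}; time slot 2 → {Audit, Budget, Strategy, Ethics, Hiring, Design}. No two conflicting committees share a time slot.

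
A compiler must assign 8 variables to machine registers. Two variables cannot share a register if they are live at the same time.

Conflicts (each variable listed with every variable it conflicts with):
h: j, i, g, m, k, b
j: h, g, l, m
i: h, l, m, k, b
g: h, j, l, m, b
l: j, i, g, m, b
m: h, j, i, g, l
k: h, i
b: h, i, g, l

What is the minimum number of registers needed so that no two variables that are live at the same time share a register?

h, j, g, m all conflict with each other, so at least 4 registers are needed.
Using 4 registers: h=1, j=4, i=2, g=2, l=1, m=3, k=3, b=3. Each listed conflict is separated.

4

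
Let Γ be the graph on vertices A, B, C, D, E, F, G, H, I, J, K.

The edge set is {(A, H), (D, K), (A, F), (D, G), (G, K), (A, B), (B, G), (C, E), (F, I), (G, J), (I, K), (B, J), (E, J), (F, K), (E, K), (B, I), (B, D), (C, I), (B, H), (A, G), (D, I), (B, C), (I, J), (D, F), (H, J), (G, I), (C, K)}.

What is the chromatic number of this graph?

B, G, I, J are pairwise adjacent (a clique of size 4), so at least 4 colors are needed.
4 colors suffice: color 1 → {B, K}; color 2 → {A, E, I}; color 3 → {C, F, G, H}; color 4 → {D, J}. Each edge has distinct colors on its endpoints.

4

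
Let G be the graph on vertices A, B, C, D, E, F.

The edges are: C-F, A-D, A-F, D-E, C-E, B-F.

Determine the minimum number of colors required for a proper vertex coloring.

The cycle C-E-D-A-F-C has odd length 5, so it cannot be 2-colored; at least 3 colors are needed.
A valid assignment using 3 colors: A=2, B=2, C=3, D=1, E=2, F=1. Every edge joins two different colors.

3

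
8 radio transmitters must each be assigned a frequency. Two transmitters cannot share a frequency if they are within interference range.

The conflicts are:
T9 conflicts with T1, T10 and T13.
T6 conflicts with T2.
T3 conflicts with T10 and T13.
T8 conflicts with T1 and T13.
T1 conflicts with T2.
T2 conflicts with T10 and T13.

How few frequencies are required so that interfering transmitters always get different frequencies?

2

T8 and T1 conflict, so at least 2 frequencies are needed.
2 frequencies suffice: frequency 1 → {T6, T1, T10, T13}; frequency 2 → {T9, T3, T8, T2}. Each listed conflict is separated.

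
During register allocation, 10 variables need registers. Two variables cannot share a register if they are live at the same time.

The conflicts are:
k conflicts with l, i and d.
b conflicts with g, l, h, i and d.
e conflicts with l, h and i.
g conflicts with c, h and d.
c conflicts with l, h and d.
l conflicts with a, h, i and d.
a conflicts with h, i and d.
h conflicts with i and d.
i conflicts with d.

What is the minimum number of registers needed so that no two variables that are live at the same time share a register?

l, a, h, i, d all conflict with each other, so at least 5 registers are needed.
A valid assignment using 5 registers: k=1, b=5, e=3, g=2, c=4, l=2, a=5, h=1, i=4, d=3. Every pair that conflicts lands in different registers.

5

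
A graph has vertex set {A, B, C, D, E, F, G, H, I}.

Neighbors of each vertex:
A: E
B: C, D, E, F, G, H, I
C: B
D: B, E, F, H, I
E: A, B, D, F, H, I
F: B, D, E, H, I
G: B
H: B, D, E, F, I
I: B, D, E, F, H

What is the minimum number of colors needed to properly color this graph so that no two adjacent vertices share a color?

6

B, D, E, F, H, I form a clique, so at least 6 colors are needed.
A valid assignment using 6 colors: A=1, B=1, C=2, D=6, E=2, F=5, G=2, H=3, I=4. No two adjacent vertices share a color.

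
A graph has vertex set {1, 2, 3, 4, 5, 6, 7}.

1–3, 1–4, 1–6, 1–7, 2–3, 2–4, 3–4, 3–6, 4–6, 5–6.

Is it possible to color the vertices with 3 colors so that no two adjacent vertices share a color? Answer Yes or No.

1, 3, 4, 6 are mutually adjacent (a clique of size 4), so at least 4 colors are needed.
So 3 colors are not enough.

No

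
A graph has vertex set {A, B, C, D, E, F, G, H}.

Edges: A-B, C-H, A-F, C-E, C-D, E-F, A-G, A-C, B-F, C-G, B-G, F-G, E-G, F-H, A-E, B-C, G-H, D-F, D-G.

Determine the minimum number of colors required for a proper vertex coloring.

A, C, E, G are pairwise adjacent (a clique of size 4), so at least 4 colors are needed.
4 colors suffice: color red → {G}; color blue → {C, F}; color green → {A, D, H}; color yellow → {B, E}. Every edge joins two different colors.

4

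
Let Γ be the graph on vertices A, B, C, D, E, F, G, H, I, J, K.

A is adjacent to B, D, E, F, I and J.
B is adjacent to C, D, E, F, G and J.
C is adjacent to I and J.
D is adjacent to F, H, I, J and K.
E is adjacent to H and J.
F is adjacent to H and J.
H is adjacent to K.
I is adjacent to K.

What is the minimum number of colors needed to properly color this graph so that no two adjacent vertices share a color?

5

A, B, D, F, J are mutually adjacent (a clique of size 5), so at least 5 colors are needed.
One proper 5-coloring: A=yellow, B=blue, C=red, D=red, E=red, F=purple, G=red, H=blue, I=blue, J=green, K=green. Each edge has distinct colors on its endpoints.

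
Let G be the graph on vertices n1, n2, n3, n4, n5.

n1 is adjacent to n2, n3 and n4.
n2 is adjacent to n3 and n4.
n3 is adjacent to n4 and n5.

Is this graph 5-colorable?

The chromatic number is 4. n1, n2, n3, n4 are pairwise adjacent (a clique of size 4), so at least 4 colors are needed.
4 colors suffice: color 1 → {n3}; color 2 → {n4, n5}; color 3 → {n1}; color 4 → {n2}.
Since 5 ≥ 4, a proper 5-coloring certainly exists.

Yes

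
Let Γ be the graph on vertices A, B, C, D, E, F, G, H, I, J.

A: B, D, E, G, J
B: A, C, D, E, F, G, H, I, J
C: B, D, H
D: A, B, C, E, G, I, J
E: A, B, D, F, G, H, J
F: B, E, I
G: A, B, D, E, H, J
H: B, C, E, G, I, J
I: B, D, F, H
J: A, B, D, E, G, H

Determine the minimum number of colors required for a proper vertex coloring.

A, B, D, E, G, J are pairwise adjacent (a clique of size 6), so at least 6 colors are needed.
A valid assignment using 6 colors: A=6, B=1, C=2, D=3, E=2, F=3, G=5, H=3, I=2, J=4. Each edge has distinct colors on its endpoints.

6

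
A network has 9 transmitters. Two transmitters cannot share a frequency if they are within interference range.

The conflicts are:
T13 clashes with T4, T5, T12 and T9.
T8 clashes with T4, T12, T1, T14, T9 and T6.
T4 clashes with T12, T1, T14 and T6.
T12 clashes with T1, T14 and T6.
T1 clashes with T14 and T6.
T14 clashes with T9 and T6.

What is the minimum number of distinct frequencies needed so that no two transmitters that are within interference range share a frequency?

6

T8, T4, T12, T1, T14, T6 are mutually in conflict, so at least 6 frequencies are needed.
Using 6 frequencies: T13=2, T8=2, T4=1, T5=1, T12=4, T1=6, T14=3, T9=1, T6=5. No two conflicting transmitters share a frequency.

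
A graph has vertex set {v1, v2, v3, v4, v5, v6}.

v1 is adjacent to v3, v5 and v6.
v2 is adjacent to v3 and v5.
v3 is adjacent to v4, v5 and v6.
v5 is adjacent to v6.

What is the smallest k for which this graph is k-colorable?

v1, v3, v5, v6 are mutually adjacent (a clique of size 4), so at least 4 colors are needed.
A valid assignment using 4 colors: v1=4, v2=3, v3=1, v4=2, v5=2, v6=3. Each edge has distinct colors on its endpoints.

4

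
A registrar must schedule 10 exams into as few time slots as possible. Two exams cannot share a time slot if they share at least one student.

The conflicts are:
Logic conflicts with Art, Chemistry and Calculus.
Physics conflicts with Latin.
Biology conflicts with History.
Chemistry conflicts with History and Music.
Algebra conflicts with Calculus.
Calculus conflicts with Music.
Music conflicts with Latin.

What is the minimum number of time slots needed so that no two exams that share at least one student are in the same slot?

2

Algebra and Calculus conflict, so at least 2 time slots are needed.
2 time slots suffice: time slot 1 → {Art, Biology, Chemistry, Calculus, Latin}; time slot 2 → {Logic, Physics, History, Algebra, Music}. No two conflicting exams share a time slot.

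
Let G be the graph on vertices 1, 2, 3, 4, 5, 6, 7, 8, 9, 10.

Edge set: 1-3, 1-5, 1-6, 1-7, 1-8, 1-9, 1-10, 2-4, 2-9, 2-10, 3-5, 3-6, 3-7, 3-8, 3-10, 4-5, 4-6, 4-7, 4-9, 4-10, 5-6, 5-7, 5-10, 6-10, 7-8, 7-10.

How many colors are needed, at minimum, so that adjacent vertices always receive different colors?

5

1, 3, 5, 7, 10 are mutually adjacent (a clique of size 5), so at least 5 colors are needed.
A valid assignment using 5 colors: 1=blue, 2=green, 3=yellow, 4=blue, 5=green, 6=purple, 7=purple, 8=red, 9=red, 10=red. No two adjacent vertices share a color.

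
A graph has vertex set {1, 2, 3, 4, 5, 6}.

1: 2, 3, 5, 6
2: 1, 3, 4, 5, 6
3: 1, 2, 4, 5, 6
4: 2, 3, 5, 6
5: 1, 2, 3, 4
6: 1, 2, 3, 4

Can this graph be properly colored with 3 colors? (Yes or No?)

No

2, 3, 4, 6 are pairwise adjacent (a clique of size 4), so at least 4 colors are needed.
So 3 colors are not enough.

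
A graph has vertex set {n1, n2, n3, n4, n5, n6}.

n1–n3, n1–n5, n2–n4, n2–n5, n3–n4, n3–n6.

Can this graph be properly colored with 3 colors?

The chromatic number is 3. The cycle n3-n1-n5-n2-n4-n3 has odd length 5, so it cannot be 2-colored; at least 3 colors are needed.
3 colors suffice: color red → {n3, n5}; color blue → {n1, n4, n6}; color green → {n2}.
That is already a proper 3-coloring.

Yes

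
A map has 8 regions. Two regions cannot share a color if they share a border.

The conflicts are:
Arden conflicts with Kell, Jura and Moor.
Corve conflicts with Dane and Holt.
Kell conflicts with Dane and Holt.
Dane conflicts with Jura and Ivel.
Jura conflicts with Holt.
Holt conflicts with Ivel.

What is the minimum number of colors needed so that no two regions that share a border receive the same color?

Kell and Dane conflict, so at least 2 colors are needed.
One proper 2-coloring: Arden=1, Corve=2, Kell=2, Dane=1, Jura=2, Moor=2, Holt=1, Ivel=2. No two conflicting regions share a color.

2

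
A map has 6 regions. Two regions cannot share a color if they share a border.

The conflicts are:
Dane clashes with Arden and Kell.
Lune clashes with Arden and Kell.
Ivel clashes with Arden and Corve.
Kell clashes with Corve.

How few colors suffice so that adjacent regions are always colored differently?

The cycle Ivel-Arden-Lune-Kell-Corve-Ivel has odd length 5, so it cannot be 2-colored; at least 3 colors are needed.
One proper 3-coloring: Dane=2, Lune=2, Ivel=2, Arden=1, Kell=1, Corve=3. No two conflicting regions share a color.

3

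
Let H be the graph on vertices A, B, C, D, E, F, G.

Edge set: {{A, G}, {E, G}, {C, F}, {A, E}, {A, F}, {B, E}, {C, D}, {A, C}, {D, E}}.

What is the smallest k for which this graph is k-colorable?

3

A, C, F are mutually adjacent, so at least 3 colors are needed.
3 colors suffice: color red → {A, B, D}; color blue → {C, E}; color green → {F, G}. No two adjacent vertices share a color.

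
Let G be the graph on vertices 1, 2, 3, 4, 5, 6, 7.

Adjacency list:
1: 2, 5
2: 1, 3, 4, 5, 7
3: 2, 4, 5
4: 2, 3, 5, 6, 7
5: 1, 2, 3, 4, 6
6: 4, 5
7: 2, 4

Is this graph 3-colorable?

2, 3, 4, 5 are pairwise adjacent (a clique of size 4), so at least 4 colors are needed.
So 3 colors are not enough.

No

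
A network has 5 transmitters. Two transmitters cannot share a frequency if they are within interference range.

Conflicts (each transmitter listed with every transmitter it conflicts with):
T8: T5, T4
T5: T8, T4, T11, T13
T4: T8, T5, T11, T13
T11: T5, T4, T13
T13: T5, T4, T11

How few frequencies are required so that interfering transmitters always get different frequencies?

4

T5, T4, T11, T13 pairwise conflict, so at least 4 frequencies are needed.
A valid assignment using 4 frequencies: T8=3, T5=2, T4=1, T11=3, T13=4. Each listed conflict is separated.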